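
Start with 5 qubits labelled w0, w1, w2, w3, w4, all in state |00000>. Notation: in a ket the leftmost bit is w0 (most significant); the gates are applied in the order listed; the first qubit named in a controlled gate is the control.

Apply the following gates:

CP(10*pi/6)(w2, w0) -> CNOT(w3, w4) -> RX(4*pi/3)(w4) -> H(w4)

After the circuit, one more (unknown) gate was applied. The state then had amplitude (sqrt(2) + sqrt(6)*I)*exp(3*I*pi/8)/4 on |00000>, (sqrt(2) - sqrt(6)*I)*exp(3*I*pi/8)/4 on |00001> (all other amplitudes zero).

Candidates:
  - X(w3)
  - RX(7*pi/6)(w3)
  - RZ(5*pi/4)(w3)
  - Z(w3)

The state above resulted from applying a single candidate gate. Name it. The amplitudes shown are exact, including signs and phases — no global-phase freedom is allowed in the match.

The applied gate was RZ(5*pi/4)(w3).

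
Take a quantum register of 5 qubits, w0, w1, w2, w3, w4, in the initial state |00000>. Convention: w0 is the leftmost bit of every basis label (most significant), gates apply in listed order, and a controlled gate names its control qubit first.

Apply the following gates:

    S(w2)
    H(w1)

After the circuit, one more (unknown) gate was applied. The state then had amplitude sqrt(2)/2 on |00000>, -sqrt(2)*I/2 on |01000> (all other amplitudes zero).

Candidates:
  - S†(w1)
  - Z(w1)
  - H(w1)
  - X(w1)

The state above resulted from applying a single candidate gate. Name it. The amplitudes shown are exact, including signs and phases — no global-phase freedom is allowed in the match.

It was S†(w1) that produced the state shown.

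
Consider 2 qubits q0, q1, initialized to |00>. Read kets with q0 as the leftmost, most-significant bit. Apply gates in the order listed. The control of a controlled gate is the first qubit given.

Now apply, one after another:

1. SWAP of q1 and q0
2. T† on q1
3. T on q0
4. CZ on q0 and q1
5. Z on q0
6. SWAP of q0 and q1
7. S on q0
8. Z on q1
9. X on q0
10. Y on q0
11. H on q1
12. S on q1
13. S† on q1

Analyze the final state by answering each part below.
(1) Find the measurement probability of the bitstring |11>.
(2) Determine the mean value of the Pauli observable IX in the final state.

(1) A full measurement returns |11> with probability 0.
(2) In the final state, IX has expectation 1.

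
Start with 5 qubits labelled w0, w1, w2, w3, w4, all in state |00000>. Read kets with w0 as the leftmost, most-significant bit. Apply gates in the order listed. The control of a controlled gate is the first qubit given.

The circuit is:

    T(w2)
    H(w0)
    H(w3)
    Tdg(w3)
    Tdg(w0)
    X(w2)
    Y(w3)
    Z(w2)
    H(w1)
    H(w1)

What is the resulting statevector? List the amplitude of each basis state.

The final amplitudes are exp(I*pi/4)/2 on |00100>, -I/2 on |00110>, 1/2 on |10100>, -exp(I*pi/4)/2 on |10110>, and 0 on every other basis state. Key observation: the block from step 9 through step 10 cancels to the identity and can be dropped.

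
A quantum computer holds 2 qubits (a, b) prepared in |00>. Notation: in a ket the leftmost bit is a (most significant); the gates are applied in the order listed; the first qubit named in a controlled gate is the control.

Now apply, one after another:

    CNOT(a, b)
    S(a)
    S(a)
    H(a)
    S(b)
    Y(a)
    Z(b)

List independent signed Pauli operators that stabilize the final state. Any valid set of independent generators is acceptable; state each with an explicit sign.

One valid set of independent stabilizer generators is -XI, +IZ (any independent generating set of the same group is equally correct).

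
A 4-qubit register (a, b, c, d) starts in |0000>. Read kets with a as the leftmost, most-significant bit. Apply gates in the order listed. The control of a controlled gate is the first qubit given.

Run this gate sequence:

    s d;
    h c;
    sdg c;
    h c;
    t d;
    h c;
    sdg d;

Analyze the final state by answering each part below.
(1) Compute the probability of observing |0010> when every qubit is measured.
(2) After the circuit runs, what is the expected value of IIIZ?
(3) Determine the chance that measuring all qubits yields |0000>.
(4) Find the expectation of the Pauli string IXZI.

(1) The probability of measuring |0010> is 1/2.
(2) In the final state, IIIZ has expectation 1.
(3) Outcome |0000> occurs with probability 1/2.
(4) In the final state, IXZI has expectation 0.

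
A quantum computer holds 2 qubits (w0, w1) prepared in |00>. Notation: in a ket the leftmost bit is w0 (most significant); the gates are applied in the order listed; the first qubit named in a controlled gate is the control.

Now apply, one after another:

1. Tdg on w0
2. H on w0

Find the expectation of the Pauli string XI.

In the final state, XI has expectation 1.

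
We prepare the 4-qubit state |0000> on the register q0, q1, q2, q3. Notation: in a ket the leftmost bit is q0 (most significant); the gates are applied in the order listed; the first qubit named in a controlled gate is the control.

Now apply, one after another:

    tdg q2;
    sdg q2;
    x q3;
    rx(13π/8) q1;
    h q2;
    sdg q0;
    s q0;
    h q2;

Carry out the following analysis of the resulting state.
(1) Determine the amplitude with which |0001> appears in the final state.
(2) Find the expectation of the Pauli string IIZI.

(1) The final state's coefficient on |0001> equals -cos(3*pi/16). Key observation: gates 5-8 undo each other exactly, leaving only the rest of the circuit to track.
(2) The expectation value of IIZI is 1.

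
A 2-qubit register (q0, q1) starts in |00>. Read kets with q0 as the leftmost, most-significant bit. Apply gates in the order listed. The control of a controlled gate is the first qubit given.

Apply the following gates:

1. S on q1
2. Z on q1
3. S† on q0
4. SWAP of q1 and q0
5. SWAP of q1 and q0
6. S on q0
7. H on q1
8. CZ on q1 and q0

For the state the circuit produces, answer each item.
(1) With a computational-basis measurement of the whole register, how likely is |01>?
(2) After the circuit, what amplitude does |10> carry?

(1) A full measurement returns |01> with probability 1/2. Key observation: gates 3-6 undo each other exactly, leaving only the rest of the circuit to track.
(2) |10> carries amplitude 0 in the final state.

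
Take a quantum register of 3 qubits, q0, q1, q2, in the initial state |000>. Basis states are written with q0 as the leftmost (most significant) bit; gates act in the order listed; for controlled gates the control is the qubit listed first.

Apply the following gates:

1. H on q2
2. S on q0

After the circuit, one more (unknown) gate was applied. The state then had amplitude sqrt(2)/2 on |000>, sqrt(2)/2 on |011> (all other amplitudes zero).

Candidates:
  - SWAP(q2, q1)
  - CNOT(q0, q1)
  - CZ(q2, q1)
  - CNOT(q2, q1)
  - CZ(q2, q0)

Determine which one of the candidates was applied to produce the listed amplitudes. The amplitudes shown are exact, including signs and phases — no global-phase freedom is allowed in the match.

The applied gate was CNOT(q2, q1).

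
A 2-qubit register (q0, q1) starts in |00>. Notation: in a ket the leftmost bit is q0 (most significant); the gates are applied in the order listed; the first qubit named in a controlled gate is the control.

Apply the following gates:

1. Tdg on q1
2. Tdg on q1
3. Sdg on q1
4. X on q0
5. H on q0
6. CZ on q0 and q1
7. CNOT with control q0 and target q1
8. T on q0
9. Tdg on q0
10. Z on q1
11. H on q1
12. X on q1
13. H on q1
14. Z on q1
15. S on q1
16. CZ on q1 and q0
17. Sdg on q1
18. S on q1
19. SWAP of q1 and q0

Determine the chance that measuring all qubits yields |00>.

Outcome |00> occurs with probability 1/2. Key observation: gates 11-14 undo each other exactly, leaving only the rest of the circuit to track.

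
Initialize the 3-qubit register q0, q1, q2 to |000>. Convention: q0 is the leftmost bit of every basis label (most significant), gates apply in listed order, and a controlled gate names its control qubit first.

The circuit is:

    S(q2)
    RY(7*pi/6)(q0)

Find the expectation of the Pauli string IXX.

The observable IXX averages to 0.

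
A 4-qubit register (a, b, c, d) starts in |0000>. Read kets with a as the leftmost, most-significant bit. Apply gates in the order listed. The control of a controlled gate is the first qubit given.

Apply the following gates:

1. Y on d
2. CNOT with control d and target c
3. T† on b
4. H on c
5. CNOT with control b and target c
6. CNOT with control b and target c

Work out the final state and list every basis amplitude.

The final amplitudes are sqrt(2)*I/2 on |0001>, -sqrt(2)*I/2 on |0011>, and 0 on every other basis state. Key observation: steps 5-6 multiply out to the identity, so the circuit reduces to the remaining gates.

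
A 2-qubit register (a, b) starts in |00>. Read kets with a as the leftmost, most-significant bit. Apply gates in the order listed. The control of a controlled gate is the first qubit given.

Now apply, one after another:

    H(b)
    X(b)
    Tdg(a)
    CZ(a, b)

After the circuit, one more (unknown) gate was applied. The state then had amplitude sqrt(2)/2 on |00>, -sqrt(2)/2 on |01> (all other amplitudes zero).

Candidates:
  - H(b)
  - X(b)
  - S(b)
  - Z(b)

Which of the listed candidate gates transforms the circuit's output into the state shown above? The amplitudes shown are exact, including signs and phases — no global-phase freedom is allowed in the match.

The applied gate was Z(b).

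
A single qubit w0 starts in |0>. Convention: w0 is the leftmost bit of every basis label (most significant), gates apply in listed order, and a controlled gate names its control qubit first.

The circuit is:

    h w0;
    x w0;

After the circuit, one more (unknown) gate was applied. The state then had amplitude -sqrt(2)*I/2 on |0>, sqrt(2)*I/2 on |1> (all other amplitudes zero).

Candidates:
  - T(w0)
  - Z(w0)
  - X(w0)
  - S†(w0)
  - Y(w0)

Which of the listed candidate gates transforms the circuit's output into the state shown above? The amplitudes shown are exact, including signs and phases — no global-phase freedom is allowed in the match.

The applied gate was Y(w0).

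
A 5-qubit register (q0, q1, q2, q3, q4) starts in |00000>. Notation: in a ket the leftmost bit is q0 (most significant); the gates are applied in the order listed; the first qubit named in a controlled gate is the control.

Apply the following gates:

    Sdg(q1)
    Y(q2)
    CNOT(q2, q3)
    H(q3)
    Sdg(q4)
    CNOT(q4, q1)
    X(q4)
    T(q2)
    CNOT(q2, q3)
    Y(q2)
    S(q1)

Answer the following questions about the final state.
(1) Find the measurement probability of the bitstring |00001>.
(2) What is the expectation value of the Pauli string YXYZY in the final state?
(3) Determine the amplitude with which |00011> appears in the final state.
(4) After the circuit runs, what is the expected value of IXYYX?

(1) The probability of measuring |00001> is 1/2.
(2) In the final state, YXYZY has expectation 0.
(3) The amplitude on |00011> is sqrt(2)*exp(I*pi/4)/2.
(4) In the final state, IXYYX has expectation 0.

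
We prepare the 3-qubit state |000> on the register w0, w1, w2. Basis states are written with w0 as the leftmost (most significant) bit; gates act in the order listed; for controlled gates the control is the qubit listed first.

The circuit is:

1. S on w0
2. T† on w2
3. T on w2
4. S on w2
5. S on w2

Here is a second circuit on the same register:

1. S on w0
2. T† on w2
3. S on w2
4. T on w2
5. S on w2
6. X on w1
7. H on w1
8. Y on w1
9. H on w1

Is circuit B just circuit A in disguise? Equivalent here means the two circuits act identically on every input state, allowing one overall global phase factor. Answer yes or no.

No, they are not equivalent — no single phase factor reconciles the two unitaries.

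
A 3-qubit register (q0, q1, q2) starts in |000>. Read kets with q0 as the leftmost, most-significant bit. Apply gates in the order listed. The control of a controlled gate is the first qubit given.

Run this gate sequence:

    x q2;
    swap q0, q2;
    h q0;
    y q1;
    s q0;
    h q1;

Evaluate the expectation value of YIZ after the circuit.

The expectation value of YIZ is -1.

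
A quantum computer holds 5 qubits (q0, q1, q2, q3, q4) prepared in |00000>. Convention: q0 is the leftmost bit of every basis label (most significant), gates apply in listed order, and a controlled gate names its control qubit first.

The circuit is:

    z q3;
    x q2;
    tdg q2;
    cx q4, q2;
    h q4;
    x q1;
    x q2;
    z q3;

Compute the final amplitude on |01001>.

The amplitude on |01001> is -sqrt(2)*exp(3*I*pi/4)/2.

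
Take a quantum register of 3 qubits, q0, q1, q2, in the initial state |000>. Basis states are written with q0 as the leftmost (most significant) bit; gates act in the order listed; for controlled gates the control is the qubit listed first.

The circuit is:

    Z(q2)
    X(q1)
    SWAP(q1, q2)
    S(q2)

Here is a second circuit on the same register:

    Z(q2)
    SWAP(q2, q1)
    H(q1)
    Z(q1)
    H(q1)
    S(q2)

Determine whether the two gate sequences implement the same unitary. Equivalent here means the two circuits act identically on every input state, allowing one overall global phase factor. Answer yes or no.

No, they are not equivalent — no single phase factor reconciles the two unitaries.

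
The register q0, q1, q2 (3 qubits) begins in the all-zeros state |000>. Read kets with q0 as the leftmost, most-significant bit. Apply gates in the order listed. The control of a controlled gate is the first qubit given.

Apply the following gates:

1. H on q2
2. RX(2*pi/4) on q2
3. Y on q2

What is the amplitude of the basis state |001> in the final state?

The amplitude on |001> is 1/2 + I/2.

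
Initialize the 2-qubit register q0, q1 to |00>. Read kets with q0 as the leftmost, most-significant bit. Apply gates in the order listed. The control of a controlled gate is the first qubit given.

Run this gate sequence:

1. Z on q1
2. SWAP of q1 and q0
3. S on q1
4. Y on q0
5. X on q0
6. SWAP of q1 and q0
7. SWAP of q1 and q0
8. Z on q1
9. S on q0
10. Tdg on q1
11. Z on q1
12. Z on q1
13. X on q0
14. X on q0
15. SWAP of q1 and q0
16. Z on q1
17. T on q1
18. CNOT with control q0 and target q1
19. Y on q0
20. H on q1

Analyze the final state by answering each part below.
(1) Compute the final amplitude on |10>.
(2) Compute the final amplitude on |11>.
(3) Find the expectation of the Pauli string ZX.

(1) |10> carries amplitude -sqrt(2)/2 in the final state.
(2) |11> carries amplitude -sqrt(2)/2 in the final state.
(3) The expectation value of ZX is -1.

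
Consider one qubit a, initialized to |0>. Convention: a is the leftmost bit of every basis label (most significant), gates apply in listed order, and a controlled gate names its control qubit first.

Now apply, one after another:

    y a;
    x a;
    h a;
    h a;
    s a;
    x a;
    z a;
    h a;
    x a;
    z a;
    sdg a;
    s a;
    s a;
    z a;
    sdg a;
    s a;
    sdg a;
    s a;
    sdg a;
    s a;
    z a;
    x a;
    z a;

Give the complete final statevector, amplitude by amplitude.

The final amplitudes are -sqrt(2)/2 on |0>, -sqrt(2)*I/2 on |1>. Key observation: the block from step 15 through step 20 cancels to the identity and can be dropped.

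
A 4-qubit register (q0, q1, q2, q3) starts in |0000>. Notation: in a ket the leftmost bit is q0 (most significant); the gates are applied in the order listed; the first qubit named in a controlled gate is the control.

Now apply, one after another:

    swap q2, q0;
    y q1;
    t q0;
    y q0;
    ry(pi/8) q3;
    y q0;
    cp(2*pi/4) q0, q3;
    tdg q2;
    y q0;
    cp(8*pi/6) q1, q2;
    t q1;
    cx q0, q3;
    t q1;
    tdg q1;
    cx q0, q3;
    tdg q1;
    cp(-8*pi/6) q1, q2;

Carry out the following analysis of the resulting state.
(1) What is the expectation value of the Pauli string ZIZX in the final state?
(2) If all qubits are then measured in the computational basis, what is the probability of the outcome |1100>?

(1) In the final state, ZIZX has expectation -sqrt(2 - sqrt(2))/2. Key observation: steps 10-17 multiply out to the identity, so the circuit reduces to the remaining gates.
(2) The probability of measuring |1100> is cos(pi/16)**2.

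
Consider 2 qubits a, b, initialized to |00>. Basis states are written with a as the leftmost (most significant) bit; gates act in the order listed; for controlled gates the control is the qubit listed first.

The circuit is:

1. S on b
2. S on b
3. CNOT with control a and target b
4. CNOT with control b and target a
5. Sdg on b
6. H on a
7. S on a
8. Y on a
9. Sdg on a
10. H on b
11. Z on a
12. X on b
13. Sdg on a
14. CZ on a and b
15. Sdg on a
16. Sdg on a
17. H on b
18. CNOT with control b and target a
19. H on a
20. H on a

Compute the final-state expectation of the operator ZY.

The expectation value of ZY is -1.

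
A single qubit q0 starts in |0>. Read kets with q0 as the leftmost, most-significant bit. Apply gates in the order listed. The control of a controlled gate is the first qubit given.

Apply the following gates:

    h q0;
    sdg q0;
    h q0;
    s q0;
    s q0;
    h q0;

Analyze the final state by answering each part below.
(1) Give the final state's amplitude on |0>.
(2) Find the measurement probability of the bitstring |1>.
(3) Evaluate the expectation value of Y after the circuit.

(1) |0> carries amplitude -sqrt(2)*I/2 in the final state.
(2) The probability of measuring |1> is 1/2.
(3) In the final state, Y has expectation 1.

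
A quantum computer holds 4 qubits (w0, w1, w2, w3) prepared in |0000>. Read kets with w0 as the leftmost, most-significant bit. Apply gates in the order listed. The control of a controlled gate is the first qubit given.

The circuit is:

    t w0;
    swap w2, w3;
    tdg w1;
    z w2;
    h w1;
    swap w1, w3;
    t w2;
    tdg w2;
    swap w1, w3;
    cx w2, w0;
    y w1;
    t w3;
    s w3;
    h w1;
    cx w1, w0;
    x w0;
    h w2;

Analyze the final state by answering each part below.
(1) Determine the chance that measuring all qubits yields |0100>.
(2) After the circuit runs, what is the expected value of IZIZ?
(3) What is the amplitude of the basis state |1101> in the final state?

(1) A full measurement returns |0100> with probability 1/2. Key observation: steps 6-9 multiply out to the identity, so the circuit reduces to the remaining gates.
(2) The observable IZIZ averages to -1.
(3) |1101> carries amplitude 0 in the final state.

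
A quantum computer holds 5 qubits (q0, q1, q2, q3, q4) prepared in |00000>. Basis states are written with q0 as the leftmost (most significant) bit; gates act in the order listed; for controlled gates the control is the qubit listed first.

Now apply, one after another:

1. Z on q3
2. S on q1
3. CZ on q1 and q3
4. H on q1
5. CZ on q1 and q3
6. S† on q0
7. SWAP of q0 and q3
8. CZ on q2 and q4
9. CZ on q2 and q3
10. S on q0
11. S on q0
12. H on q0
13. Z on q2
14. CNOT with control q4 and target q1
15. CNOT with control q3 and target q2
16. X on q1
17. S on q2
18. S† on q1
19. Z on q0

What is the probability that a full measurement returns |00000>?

Outcome |00000> occurs with probability 1/4.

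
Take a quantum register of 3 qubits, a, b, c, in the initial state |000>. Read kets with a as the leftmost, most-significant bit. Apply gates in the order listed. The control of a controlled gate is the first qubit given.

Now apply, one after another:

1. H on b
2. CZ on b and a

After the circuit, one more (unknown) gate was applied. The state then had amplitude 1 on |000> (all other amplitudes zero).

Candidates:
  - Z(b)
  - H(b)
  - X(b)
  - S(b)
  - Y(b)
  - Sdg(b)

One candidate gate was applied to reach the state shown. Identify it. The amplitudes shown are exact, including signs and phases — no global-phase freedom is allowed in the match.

It was H(b) that produced the state shown.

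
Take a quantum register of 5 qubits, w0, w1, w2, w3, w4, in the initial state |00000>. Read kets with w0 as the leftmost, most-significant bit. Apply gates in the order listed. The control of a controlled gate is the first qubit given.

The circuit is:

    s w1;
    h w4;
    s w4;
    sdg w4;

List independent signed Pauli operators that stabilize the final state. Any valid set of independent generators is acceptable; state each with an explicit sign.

The stabilizer group can be generated by +IIIIX, +ZIIII, +IZIII, +IIZII, +IIIZI, among other valid generating sets. Key observation: gates 3-4 undo each other exactly, leaving only the rest of the circuit to track.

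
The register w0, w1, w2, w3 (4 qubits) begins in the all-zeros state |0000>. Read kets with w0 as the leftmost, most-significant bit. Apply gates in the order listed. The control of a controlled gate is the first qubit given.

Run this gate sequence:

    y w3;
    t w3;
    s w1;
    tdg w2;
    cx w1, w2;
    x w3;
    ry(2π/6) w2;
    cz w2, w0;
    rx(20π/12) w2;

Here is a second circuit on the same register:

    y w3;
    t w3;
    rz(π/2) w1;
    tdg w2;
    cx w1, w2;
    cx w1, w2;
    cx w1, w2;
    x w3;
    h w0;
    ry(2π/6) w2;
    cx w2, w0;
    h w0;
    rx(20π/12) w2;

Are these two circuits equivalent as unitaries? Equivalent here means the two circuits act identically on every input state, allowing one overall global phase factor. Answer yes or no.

Yes — the two circuits implement the same unitary up to a global phase.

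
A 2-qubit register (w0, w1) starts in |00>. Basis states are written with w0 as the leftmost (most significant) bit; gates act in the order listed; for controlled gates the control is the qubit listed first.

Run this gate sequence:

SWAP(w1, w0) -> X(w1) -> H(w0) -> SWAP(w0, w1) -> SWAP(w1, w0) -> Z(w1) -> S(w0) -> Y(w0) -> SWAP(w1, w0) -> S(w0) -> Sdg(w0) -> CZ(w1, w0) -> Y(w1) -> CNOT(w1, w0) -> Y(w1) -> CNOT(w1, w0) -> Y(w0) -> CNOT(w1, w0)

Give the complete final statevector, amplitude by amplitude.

After the circuit, the state carries amplitude 0 on |00>, -sqrt(2)/2 on |01>, -sqrt(2)*I/2 on |10>, 0 on |11>.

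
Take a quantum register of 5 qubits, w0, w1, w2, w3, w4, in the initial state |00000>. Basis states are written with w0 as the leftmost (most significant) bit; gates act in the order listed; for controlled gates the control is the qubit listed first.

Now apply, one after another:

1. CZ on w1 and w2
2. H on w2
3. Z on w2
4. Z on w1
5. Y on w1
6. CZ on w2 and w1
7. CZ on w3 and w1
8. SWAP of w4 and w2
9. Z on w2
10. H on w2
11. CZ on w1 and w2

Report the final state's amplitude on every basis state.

The resulting statevector has amplitude I/2 on |01000>, I/2 on |01001>, -I/2 on |01100>, -I/2 on |01101>, and 0 on every other basis state.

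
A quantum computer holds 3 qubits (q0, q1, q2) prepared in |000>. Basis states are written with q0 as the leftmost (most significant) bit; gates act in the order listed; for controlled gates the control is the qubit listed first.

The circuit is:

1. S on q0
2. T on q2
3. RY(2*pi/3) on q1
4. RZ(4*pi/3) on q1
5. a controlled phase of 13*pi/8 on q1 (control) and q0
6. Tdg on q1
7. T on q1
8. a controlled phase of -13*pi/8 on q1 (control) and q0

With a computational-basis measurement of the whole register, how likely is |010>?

The probability of measuring |010> is 3/4.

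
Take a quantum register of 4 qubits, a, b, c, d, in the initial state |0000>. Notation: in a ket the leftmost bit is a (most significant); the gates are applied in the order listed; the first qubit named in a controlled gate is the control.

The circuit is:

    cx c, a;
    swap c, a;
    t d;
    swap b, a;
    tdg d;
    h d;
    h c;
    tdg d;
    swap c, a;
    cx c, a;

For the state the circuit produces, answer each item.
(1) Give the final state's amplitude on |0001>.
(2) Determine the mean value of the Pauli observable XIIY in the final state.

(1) |0001> carries amplitude -exp(3*I*pi/4)/2 in the final state.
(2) In the final state, XIIY has expectation -sqrt(2)/2.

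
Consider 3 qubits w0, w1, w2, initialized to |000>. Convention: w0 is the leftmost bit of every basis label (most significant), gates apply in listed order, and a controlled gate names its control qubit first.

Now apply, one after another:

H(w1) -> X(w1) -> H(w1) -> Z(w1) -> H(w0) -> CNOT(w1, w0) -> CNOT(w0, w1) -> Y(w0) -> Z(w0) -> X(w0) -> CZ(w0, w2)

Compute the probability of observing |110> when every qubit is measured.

Outcome |110> occurs with probability 1/2.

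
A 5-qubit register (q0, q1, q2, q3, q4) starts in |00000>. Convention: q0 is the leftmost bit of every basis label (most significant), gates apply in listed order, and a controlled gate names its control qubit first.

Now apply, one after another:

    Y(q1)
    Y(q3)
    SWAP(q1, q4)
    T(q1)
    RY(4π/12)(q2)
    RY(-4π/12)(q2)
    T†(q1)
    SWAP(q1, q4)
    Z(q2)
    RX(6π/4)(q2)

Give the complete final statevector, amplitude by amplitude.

The resulting statevector has amplitude sqrt(2)/2 on |01010>, sqrt(2)*I/2 on |01110>, and 0 on every other basis state. Key observation: gates 3-8 undo each other exactly, leaving only the rest of the circuit to track.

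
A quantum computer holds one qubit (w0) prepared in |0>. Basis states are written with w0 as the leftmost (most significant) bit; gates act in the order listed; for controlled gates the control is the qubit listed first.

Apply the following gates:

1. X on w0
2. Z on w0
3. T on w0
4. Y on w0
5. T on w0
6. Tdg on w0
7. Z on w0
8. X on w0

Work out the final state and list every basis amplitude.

The final amplitudes are 0 on |0>, exp(3*I*pi/4) on |1>.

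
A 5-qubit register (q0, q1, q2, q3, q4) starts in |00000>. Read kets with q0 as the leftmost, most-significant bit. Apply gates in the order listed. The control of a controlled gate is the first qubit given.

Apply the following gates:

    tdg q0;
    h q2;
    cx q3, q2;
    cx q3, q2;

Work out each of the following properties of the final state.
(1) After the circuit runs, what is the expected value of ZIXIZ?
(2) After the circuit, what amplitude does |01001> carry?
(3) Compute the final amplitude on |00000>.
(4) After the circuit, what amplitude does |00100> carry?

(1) The observable ZIXIZ averages to 1. Key observation: the block from step 3 through step 4 cancels to the identity and can be dropped.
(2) The amplitude on |01001> is 0.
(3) |00000> carries amplitude sqrt(2)/2 in the final state.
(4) The amplitude on |00100> is sqrt(2)/2.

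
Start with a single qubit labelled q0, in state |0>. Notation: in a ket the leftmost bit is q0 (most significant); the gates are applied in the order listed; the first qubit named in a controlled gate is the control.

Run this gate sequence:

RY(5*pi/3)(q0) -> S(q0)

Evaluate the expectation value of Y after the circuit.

In the final state, Y has expectation -sqrt(3)/2.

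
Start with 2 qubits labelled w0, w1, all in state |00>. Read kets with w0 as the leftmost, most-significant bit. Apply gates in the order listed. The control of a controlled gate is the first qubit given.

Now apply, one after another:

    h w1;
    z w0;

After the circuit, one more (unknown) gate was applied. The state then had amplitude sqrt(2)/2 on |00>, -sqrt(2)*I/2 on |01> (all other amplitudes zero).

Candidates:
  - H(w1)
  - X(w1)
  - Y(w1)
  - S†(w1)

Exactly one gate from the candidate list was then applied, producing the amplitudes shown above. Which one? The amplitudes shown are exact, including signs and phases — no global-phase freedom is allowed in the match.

The applied gate was S†(w1).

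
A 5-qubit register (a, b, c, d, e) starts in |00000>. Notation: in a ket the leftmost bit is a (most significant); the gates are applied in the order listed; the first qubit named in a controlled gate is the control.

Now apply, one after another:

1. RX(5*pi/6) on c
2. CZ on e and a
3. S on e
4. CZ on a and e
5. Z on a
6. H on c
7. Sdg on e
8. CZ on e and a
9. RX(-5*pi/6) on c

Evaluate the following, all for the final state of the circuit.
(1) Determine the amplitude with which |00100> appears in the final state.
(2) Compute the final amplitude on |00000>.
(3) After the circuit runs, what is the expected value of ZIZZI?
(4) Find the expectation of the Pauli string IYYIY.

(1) The final state's coefficient on |00100> equals sqrt(2)*(2 + I)/4.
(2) The final state's coefficient on |00000> equals -sqrt(6)/4.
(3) In the final state, ZIZZI has expectation -1/4.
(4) In the final state, IYYIY has expectation 0.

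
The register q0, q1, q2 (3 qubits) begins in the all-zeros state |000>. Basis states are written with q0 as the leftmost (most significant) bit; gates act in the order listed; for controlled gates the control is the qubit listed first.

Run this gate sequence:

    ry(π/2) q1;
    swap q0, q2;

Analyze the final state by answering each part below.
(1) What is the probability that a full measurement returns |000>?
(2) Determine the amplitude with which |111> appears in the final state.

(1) Outcome |000> occurs with probability 1/2.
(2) The amplitude on |111> is 0.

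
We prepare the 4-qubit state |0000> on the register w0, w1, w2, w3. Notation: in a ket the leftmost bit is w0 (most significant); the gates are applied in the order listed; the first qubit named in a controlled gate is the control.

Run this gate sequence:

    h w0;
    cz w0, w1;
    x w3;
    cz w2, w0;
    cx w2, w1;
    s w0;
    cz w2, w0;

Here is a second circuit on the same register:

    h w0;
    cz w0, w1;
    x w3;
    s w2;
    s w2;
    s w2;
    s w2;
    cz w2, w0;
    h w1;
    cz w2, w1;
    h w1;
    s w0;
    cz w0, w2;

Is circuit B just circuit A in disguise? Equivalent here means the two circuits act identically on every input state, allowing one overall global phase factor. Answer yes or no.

Yes: on every input state the two circuits agree up to one overall phase factor.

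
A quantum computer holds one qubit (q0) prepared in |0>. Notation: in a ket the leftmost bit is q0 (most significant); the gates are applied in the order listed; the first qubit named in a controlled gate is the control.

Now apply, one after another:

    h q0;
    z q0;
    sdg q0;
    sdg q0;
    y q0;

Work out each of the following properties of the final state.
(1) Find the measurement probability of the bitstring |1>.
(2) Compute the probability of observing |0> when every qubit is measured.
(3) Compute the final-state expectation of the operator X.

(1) The probability of measuring |1> is 1/2.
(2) Outcome |0> occurs with probability 1/2.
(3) In the final state, X has expectation -1.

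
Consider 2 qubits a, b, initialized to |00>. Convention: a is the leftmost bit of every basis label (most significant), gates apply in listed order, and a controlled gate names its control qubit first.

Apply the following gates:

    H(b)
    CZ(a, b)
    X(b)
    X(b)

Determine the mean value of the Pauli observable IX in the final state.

The expectation value of IX is 1.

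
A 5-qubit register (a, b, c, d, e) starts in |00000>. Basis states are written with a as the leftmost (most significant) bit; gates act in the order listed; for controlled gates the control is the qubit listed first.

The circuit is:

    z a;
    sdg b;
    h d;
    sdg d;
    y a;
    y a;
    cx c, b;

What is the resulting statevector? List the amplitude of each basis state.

The resulting statevector has amplitude sqrt(2)/2 on |00000>, -sqrt(2)*I/2 on |00010>, and 0 on every other basis state.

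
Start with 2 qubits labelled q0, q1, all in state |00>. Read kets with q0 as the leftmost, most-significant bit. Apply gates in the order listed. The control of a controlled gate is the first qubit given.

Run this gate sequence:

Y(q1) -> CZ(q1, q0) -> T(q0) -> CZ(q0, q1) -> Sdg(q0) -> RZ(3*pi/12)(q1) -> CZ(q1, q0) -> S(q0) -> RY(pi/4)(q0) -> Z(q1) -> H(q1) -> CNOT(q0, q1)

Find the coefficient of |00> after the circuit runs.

The final state's coefficient on |00> equals -sqrt(2*sqrt(2) + 4)*exp(5*I*pi/8)/4.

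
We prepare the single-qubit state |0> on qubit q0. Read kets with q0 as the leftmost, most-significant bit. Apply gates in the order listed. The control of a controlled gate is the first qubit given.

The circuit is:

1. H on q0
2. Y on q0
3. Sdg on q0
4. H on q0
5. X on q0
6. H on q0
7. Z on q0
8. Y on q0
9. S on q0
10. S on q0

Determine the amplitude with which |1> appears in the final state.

The amplitude on |1> is -sqrt(2)/2.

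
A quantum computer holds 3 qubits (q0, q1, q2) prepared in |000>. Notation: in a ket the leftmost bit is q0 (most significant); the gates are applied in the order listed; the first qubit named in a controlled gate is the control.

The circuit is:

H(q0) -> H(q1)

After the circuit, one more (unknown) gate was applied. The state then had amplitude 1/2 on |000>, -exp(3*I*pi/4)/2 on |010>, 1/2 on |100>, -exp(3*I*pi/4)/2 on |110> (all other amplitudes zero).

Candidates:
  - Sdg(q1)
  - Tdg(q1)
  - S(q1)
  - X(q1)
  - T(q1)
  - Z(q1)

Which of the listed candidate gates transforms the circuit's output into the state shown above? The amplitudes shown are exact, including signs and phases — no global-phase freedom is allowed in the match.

The applied gate was Tdg(q1).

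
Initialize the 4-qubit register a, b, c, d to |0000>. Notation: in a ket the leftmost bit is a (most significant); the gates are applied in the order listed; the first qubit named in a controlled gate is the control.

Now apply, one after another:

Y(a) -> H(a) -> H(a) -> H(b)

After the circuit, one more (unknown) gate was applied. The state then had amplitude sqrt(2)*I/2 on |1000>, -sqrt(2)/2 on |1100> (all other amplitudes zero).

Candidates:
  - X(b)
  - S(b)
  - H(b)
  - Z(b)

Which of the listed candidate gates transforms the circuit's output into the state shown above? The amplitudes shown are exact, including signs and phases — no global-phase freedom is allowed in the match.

The applied gate was S(b).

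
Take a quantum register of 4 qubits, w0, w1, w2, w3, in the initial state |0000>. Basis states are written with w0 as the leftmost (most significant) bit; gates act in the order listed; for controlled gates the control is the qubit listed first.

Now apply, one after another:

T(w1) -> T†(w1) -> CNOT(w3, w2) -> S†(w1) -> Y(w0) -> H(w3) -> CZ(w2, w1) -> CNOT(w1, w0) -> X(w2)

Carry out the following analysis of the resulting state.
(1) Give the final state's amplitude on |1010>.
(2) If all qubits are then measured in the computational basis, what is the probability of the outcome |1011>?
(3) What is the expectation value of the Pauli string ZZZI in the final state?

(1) The amplitude on |1010> is sqrt(2)*I/2.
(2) A full measurement returns |1011> with probability 1/2.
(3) In the final state, ZZZI has expectation 1.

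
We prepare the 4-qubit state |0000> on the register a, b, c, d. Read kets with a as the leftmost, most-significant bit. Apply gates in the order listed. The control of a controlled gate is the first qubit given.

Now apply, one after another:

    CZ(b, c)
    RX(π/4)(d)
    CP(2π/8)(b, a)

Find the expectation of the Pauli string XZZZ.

The expectation value of XZZZ is 0.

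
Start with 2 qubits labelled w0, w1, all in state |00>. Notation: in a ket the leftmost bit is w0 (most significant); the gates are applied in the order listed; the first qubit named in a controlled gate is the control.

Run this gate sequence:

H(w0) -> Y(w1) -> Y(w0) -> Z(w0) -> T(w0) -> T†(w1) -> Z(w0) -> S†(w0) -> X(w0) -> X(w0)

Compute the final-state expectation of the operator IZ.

The expectation value of IZ is -1.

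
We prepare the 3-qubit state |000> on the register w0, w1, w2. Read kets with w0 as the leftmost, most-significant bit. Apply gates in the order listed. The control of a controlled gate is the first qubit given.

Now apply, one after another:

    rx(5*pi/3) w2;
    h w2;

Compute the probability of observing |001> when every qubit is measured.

The probability of measuring |001> is 1/2.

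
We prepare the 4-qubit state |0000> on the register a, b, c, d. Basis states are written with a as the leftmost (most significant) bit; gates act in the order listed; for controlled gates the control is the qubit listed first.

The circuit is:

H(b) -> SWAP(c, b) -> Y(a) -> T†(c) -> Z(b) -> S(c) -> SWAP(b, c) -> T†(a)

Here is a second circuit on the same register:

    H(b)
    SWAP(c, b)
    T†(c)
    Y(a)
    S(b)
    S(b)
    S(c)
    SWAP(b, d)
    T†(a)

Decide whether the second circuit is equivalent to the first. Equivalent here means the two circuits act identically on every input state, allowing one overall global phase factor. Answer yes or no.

No: there is an input state on which the two circuits produce genuinely different outputs (not merely differing by a phase).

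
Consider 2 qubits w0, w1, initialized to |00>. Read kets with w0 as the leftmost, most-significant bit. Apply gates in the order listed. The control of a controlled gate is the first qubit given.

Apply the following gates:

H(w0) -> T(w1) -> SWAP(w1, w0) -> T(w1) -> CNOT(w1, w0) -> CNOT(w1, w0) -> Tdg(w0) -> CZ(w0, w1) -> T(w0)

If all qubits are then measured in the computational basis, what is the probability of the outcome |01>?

A full measurement returns |01> with probability 1/2.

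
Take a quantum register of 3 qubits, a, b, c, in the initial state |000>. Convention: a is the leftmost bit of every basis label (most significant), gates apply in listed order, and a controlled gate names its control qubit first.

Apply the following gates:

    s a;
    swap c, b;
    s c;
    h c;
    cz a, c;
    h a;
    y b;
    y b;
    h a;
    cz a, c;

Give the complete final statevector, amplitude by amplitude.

After the circuit, the state carries amplitude sqrt(2)/2 on |000>, sqrt(2)/2 on |001>, and 0 on every other basis state. Key observation: steps 5-10 multiply out to the identity, so the circuit reduces to the remaining gates.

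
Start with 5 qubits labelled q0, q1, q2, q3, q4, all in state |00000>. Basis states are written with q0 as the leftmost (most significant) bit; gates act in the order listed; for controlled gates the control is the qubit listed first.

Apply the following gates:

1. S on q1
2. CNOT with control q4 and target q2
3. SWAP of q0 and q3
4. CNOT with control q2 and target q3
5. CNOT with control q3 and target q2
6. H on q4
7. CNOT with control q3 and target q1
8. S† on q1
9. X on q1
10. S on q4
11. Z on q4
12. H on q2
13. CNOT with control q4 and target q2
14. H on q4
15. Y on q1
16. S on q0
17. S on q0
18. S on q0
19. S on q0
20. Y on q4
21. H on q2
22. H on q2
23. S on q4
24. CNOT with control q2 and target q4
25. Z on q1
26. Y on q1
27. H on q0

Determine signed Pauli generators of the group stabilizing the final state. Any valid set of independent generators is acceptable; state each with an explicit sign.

One valid set of independent stabilizer generators is +XIIII, -IIXII, -IIIIX, -IZIII, +IIIZI (any independent generating set of the same group is equally correct). Key observation: the block from step 16 through step 19 cancels to the identity and can be dropped.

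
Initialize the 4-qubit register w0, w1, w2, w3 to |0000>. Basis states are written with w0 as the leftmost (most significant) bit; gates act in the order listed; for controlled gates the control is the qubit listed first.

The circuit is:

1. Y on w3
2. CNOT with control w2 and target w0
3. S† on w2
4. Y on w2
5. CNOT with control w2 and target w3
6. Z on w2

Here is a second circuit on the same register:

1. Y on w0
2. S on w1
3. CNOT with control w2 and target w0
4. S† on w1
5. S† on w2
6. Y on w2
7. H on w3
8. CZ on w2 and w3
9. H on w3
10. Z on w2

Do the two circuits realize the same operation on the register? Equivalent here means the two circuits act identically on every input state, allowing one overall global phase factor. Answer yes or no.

No: there is an input state on which the two circuits produce genuinely different outputs (not merely differing by a phase).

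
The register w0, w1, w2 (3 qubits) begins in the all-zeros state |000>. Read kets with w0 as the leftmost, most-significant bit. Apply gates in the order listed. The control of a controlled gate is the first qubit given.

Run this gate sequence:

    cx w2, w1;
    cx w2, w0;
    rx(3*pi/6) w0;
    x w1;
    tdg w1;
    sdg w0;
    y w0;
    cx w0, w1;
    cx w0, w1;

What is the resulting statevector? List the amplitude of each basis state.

The resulting statevector has amplitude sqrt(2)*exp(I*pi/4)/2 on |010>, sqrt(2)*exp(I*pi/4)/2 on |110>, and 0 on every other basis state.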